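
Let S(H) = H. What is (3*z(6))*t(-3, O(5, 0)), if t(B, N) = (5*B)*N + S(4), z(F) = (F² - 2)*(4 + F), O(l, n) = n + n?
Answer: 4080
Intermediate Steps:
O(l, n) = 2*n
z(F) = (-2 + F²)*(4 + F)
t(B, N) = 4 + 5*B*N (t(B, N) = (5*B)*N + 4 = 5*B*N + 4 = 4 + 5*B*N)
(3*z(6))*t(-3, O(5, 0)) = (3*(-8 + 6³ - 2*6 + 4*6²))*(4 + 5*(-3)*(2*0)) = (3*(-8 + 216 - 12 + 4*36))*(4 + 5*(-3)*0) = (3*(-8 + 216 - 12 + 144))*(4 + 0) = (3*340)*4 = 1020*4 = 4080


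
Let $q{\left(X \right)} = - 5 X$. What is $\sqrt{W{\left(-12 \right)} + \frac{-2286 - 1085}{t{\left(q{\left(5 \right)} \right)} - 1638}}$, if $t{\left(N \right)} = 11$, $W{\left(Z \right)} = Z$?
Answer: $\frac{i \sqrt{26280931}}{1627} \approx 3.1509 i$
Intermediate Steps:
$\sqrt{W{\left(-12 \right)} + \frac{-2286 - 1085}{t{\left(q{\left(5 \right)} \right)} - 1638}} = \sqrt{-12 + \frac{-2286 - 1085}{11 - 1638}} = \sqrt{-12 - \frac{3371}{-1627}} = \sqrt{-12 - - \frac{3371}{1627}} = \sqrt{-12 + \frac{3371}{1627}} = \sqrt{- \frac{16153}{1627}} = \frac{i \sqrt{26280931}}{1627}$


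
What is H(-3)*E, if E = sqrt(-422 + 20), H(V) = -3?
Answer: -3*I*sqrt(402) ≈ -60.15*I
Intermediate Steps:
E = I*sqrt(402) (E = sqrt(-402) = I*sqrt(402) ≈ 20.05*I)
H(-3)*E = -3*I*sqrt(402)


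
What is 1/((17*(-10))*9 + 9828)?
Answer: 1/8298 ≈ 0.00012051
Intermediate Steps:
1/((17*(-10))*9 + 9828) = 1/(-170*9 + 9828) = 1/(-1530 + 9828) = 1/8298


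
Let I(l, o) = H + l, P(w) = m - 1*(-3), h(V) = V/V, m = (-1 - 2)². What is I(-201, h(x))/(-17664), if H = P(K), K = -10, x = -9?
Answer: 63/5888 ≈ 0.010700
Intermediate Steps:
m = 9 (m = (-3)² = 9)
h(V) = 1
P(w) = 12 (P(w) = 9 - 1*(-3) = 9 + 3 = 12)
H = 12
I(l, o) = 12 + l
I(-201, h(x))/(-17664) = (12 - 201)/(-17664) = -189*(-1/17664) = 63/5888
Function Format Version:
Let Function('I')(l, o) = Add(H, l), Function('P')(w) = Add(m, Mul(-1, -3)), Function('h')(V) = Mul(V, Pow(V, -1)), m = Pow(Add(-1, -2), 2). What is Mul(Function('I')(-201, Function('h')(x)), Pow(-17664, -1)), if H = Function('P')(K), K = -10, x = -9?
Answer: Rational(63, 5888) ≈ 0.010700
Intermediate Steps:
m = 9 (m = Pow(-3, 2) = 9)
Function('h')(V) = 1
Function('P')(w) = 12 (Function('P')(w) = Add(9, Mul(-1, -3)) = Add(9, 3) = 12)
H = 12
Function('I')(l, o) = Add(12, l)
Mul(Function('I')(-201, Function('h')(x)), Pow(-17664, -1)) = Mul(Add(12, -201), Pow(-17664, -1)) = Mul(-189, Rational(-1, 17664)) = Rational(63, 5888)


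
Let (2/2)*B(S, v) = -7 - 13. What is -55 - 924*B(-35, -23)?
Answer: 18425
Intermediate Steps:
B(S, v) = -20 (B(S, v) = -7 - 13 = -20)
-55 - 924*B(-35, -23) = -55 - 924*(-20) = -55 + 18480 = 18425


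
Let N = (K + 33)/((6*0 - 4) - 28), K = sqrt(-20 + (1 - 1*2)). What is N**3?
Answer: -(33 + I*sqrt(21))**3/32768 ≈ -1.0333 - 0.45395*I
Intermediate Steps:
K = I*sqrt(21) (K = sqrt(-20 + (1 - 2)) = sqrt(-20 - 1) = sqrt(-21) = I*sqrt(21) ≈ 4.5826*I)
N = -33/32 - I*sqrt(21)/32 (N = (I*sqrt(21) + 33)/((6*0 - 4) - 28) = (33 + I*sqrt(21))/((0 - 4) - 28) = (33 + I*sqrt(21))/(-4 - 28) = (33 + I*sqrt(21))/(-32) = (33 + I*sqrt(21))*(-1/32) = -33/32 - I*sqrt(21)/32 ≈ -1.0313 - 0.14321*I)
N**3 = (-33/32 - I*sqrt(21)/32)**3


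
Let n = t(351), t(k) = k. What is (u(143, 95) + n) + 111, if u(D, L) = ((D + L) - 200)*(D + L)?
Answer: 9506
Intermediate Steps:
u(D, L) = (D + L)*(-200 + D + L) (u(D, L) = (-200 + D + L)*(D + L) = (D + L)*(-200 + D + L))
n = 351
(u(143, 95) + n) + 111 = ((143² + 95² - 200*143 - 200*95 + 2*143*95) + 351) + 111 = ((20449 + 9025 - 28600 - 19000 + 27170) + 351) + 111 = (9044 + 351) + 111 = 9395 + 111 = 9506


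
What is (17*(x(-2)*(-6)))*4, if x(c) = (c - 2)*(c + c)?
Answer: -6528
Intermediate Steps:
x(c) = 2*c*(-2 + c) (x(c) = (-2 + c)*(2*c) = 2*c*(-2 + c))
(17*(x(-2)*(-6)))*4 = (17*((2*(-2)*(-2 - 2))*(-6)))*4 = (17*((2*(-2)*(-4))*(-6)))*4 = (17*(16*(-6)))*4 = (17*(-96))*4 = -1632*4 = -6528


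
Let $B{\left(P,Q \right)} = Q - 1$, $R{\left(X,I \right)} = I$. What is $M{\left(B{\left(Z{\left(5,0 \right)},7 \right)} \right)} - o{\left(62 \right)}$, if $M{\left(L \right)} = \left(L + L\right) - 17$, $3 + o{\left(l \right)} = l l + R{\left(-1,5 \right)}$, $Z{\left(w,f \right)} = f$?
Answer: $-3851$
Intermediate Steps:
$B{\left(P,Q \right)} = -1 + Q$
$o{\left(l \right)} = 2 + l^{2}$ ($o{\left(l \right)} = -3 + \left(l l + 5\right) = -3 + \left(l^{2} + 5\right) = -3 + \left(5 + l^{2}\right) = 2 + l^{2}$)
$M{\left(L \right)} = -17 + 2 L$ ($M{\left(L \right)} = 2 L - 17 = -17 + 2 L$)
$M{\left(B{\left(Z{\left(5,0 \right)},7 \right)} \right)} - o{\left(62 \right)} = \left(-17 + 2 \left(-1 + 7\right)\right) - \left(2 + 62^{2}\right) = \left(-17 + 2 \cdot 6\right) - \left(2 + 3844\right) = \left(-17 + 12\right) - 3846 = -5 - 3846 = -3851$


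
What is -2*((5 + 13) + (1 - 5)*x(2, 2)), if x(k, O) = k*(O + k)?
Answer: 28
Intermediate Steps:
-2*((5 + 13) + (1 - 5)*x(2, 2)) = -2*((5 + 13) + (1 - 5)*(2*(2 + 2))) = -2*(18 - 8*4) = -2*(18 - 4*8) = -2*(18 - 32) = -2*(-14) = 28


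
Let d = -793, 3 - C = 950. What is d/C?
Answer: 793/947 ≈ 0.83738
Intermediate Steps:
C = -947 (C = 3 - 1*950 = 3 - 950 = -947)
d/C = -793/(-947) = -793*(-1/947) = 793/947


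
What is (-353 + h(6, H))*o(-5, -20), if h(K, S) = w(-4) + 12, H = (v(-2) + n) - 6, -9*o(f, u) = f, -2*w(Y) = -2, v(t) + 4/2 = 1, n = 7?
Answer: -1700/9 ≈ -188.89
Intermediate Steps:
v(t) = -1 (v(t) = -2 + 1 = -1)
w(Y) = 1 (w(Y) = -½*(-2) = 1)
o(f, u) = -f/9
H = 0 (H = (-1 + 7) - 6 = 6 - 6 = 0)
h(K, S) = 13 (h(K, S) = 1 + 12 = 13)
(-353 + h(6, H))*o(-5, -20) = (-353 + 13)*(-⅑*(-5)) = -340*5/9 = -1700/9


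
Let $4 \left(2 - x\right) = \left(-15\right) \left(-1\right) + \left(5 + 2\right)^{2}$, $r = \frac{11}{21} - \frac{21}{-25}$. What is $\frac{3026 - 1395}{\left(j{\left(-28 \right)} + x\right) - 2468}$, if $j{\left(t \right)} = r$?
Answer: $- \frac{856275}{1302334} \approx -0.65749$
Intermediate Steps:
$r = \frac{716}{525}$ ($r = 11 \cdot \frac{1}{21} - - \frac{21}{25} = \frac{11}{21} + \frac{21}{25} = \frac{716}{525} \approx 1.3638$)
$j{\left(t \right)} = \frac{716}{525}$
$x = -14$ ($x = 2 - \frac{\left(-15\right) \left(-1\right) + \left(5 + 2\right)^{2}}{4} = 2 - \frac{15 + 7^{2}}{4} = 2 - \frac{15 + 49}{4} = 2 - 16 = -14$)
$\frac{3026 - 1395}{\left(j{\left(-28 \right)} + x\right) - 2468} = \frac{3026 - 1395}{\left(\frac{716}{525} - 14\right) - 2468} = \frac{1631}{- \frac{6634}{525} - 2468} = \frac{1631}{- \frac{1302334}{525}} = 1631 \left(- \frac{525}{1302334}\right) = - \frac{856275}{1302334}$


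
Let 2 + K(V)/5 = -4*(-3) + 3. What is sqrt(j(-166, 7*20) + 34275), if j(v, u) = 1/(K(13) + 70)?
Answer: sqrt(69406890)/45 ≈ 185.14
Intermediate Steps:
K(V) = 65 (K(V) = -10 + 5*(-4*(-3) + 3) = -10 + 5*(12 + 3) = -10 + 5*15 = -10 + 75 = 65)
j(v, u) = 1/135 (j(v, u) = 1/(65 + 70) = 1/135)
sqrt(j(-166, 7*20) + 34275) = sqrt(1/135 + 34275) = sqrt(4627126/135) = sqrt(69406890)/45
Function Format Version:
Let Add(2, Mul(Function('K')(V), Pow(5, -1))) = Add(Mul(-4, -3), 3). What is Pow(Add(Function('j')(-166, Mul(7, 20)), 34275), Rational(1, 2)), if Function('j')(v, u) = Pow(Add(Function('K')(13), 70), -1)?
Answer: Mul(Rational(1, 45), Pow(69406890, Rational(1, 2))) ≈ 185.14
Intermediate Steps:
Function('K')(V) = 65 (Function('K')(V) = Add(-10, Mul(5, Add(Mul(-4, -3), 3))) = Add(-10, Mul(5, Add(12, 3))) = Add(-10, Mul(5, 15)) = Add(-10, 75) = 65)
Function('j')(v, u) = Rational(1, 135) (Function('j')(v, u) = Pow(Add(65, 70), -1) = Pow(135, -1) = Rational(1, 135))
Pow(Add(Function('j')(-166, Mul(7, 20)), 34275), Rational(1, 2)) = Pow(Add(Rational(1, 135), 34275), Rational(1, 2)) = Pow(Rational(4627126, 135), Rational(1, 2)) = Mul(Rational(1, 45), Pow(69406890, Rational(1, 2)))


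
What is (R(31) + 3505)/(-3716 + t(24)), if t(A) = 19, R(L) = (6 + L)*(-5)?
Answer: -3320/3697 ≈ -0.89803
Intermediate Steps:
R(L) = -30 - 5*L
(R(31) + 3505)/(-3716 + t(24)) = ((-30 - 5*31) + 3505)/(-3716 + 19) = ((-30 - 155) + 3505)/(-3697) = (-185 + 3505)*(-1/3697) = 3320*(-1/3697) = -3320/3697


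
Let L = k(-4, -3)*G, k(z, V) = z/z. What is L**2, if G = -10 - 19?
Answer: 841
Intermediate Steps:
k(z, V) = 1
G = -29
L = -29 (L = 1*(-29) = -29)
L**2 = (-29)**2 = 841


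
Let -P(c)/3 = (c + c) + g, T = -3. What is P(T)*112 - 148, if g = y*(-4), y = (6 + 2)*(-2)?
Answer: -19636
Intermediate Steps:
y = -16 (y = 8*(-2) = -16)
g = 64 (g = -16*(-4) = 64)
P(c) = -192 - 6*c (P(c) = -3*((c + c) + 64) = -3*(2*c + 64) = -3*(64 + 2*c) = -192 - 6*c)
P(T)*112 - 148 = (-192 - 6*(-3))*112 - 148 = (-192 + 18)*112 - 148 = -174*112 - 148 = -19488 - 148 = -19636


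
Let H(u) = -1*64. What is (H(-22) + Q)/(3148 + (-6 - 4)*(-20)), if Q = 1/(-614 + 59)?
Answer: -35521/1858140 ≈ -0.019116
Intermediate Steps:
H(u) = -64
Q = -1/555 (Q = 1/(-555) = -1/555 ≈ -0.0018018)
(H(-22) + Q)/(3148 + (-6 - 4)*(-20)) = (-64 - 1/555)/(3148 + (-6 - 4)*(-20)) = -35521/(555*(3148 - 10*(-20))) = -35521/(555*(3148 + 200)) = -35521/555/3348 = -35521/555*1/3348 = -35521/1858140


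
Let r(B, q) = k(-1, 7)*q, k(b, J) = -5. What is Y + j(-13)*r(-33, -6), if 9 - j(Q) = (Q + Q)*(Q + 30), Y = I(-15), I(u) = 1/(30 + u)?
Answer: 202951/15 ≈ 13530.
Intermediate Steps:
r(B, q) = -5*q
Y = 1/15 (Y = 1/(30 - 15) = 1/15 ≈ 0.066667)
j(Q) = 9 - 2*Q*(30 + Q) (j(Q) = 9 - (Q + Q)*(Q + 30) = 9 - 2*Q*(30 + Q))
Y + j(-13)*r(-33, -6) = 1/15 + (9 - 60*(-13) - 2*(-13)²)*(-5*(-6)) = 1/15 + (9 + 780 - 2*169)*30 = 1/15 + (9 + 780 - 338)*30 = 1/15 + 451*30 = 1/15 + 13530 = 202951/15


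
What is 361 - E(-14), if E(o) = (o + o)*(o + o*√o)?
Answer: -31 - 392*I*√14 ≈ -31.0 - 1466.7*I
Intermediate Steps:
E(o) = 2*o*(o + o^(3/2)) (E(o) = (2*o)*(o + o^(3/2)) = 2*o*(o + o^(3/2)))
361 - E(-14) = 361 - (2*(-14)² + 2*(-14)^(5/2)) = 361 - (2*196 + 2*(196*I*√14)) = 361 - (392 + 392*I*√14) = 361 + (-392 - 392*I*√14) = -31 - 392*I*√14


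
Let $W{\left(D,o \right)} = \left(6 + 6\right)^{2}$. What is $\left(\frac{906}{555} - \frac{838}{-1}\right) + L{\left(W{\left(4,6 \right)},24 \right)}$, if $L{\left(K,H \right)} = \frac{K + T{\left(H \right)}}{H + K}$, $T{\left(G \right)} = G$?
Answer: $\frac{155517}{185} \approx 840.63$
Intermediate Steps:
$W{\left(D,o \right)} = 144$ ($W{\left(D,o \right)} = 12^{2} = 144$)
$L{\left(K,H \right)} = 1$ ($L{\left(K,H \right)} = \frac{K + H}{H + K} = \frac{H + K}{H + K} = 1$)
$\left(\frac{906}{555} - \frac{838}{-1}\right) + L{\left(W{\left(4,6 \right)},24 \right)} = \left(\frac{906}{555} - \frac{838}{-1}\right) + 1 = \left(906 \cdot \frac{1}{555} - -838\right) + 1 = \left(\frac{302}{185} + 838\right) + 1 = \frac{155332}{185} + 1 = \frac{155517}{185}$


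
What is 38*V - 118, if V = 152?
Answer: 5658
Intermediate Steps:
38*V - 118 = 38*152 - 118 = 5776 - 118 = 5658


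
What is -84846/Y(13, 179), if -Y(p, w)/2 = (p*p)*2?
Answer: 42423/338 ≈ 125.51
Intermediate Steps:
Y(p, w) = -4*p**2 (Y(p, w) = -2*p*p*2 = -2*p**2*2 = -4*p**2)
-84846/Y(13, 179) = -84846/((-4*13**2)) = -84846/((-4*169)) = -84846/(-676) = -84846*(-1/676) = 42423/338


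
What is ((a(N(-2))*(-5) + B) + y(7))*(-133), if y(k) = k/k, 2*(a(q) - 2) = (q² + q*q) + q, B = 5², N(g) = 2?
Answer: 1197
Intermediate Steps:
B = 25
a(q) = 2 + q² + q/2 (a(q) = 2 + ((q² + q*q) + q)/2 = 2 + ((q² + q²) + q)/2 = 2 + (2*q² + q)/2 = 2 + (q + 2*q²)/2 = 2 + (q² + q/2) = 2 + q² + q/2)
y(k) = 1
((a(N(-2))*(-5) + B) + y(7))*(-133) = (((2 + 2² + (½)*2)*(-5) + 25) + 1)*(-133) = (((2 + 4 + 1)*(-5) + 25) + 1)*(-133) = ((7*(-5) + 25) + 1)*(-133) = ((-35 + 25) + 1)*(-133) = (-10 + 1)*(-133) = -9*(-133) = 1197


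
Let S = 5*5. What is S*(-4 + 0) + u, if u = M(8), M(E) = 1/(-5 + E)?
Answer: -299/3 ≈ -99.667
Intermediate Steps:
S = 25
u = ⅓ (u = 1/(-5 + 8) = 1/3 = ⅓ ≈ 0.33333)
S*(-4 + 0) + u = 25*(-4 + 0) + ⅓ = 25*(-4) + ⅓ = -100 + ⅓ = -299/3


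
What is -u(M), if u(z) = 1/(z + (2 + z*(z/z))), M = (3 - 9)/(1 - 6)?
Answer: -5/22 ≈ -0.22727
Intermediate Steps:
M = 6/5 (M = -6/(-5) = -6*(-⅕) = 6/5 ≈ 1.2000)
u(z) = 1/(2 + 2*z) (u(z) = 1/(z + (2 + z*1)) = 1/(z + (2 + z)) = 1/(2 + 2*z))
-u(M) = -1/(2*(1 + 6/5)) = -1/(2*11/5) = -5/(2*11) = -1*5/22 = -5/22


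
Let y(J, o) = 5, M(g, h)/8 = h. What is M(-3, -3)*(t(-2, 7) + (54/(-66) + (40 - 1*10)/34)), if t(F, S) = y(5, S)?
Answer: -22728/187 ≈ -121.54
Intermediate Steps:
M(g, h) = 8*h
t(F, S) = 5
M(-3, -3)*(t(-2, 7) + (54/(-66) + (40 - 1*10)/34)) = (8*(-3))*(5 + (54/(-66) + (40 - 1*10)/34)) = -24*(5 + (54*(-1/66) + (40 - 10)*(1/34))) = -24*(5 + (-9/11 + 30*(1/34))) = -24*(5 + (-9/11 + 15/17)) = -24*(5 + 12/187) = -24*947/187 = -22728/187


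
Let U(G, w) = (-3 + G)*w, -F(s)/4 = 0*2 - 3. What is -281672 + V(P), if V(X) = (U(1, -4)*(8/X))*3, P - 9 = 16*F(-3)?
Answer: -18871960/67 ≈ -2.8167e+5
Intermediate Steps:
F(s) = 12 (F(s) = -4*(0*2 - 3) = -4*(0 - 3) = -4*(-3) = 12)
P = 201 (P = 9 + 16*12 = 9 + 192 = 201)
U(G, w) = w*(-3 + G)
V(X) = 192/X (V(X) = ((-4*(-3 + 1))*(8/X))*3 = ((-4*(-2))*(8/X))*3 = (8*(8/X))*3 = (64/X)*3 = 192/X)
-281672 + V(P) = -281672 + 192/201 = -281672 + 192*(1/201) = -281672 + 64/67 = -18871960/67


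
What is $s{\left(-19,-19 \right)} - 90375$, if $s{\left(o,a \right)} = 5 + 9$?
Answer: $-90361$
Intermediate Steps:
$s{\left(o,a \right)} = 14$
$s{\left(-19,-19 \right)} - 90375 = 14 - 90375 = -90361$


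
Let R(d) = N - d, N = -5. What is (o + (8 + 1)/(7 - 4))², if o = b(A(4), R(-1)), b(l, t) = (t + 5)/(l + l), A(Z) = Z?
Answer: 625/64 ≈ 9.7656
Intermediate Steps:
R(d) = -5 - d
b(l, t) = (5 + t)/(2*l) (b(l, t) = (5 + t)/((2*l)) = (5 + t)*(1/(2*l)) = (5 + t)/(2*l))
o = ⅛ (o = (½)*(5 + (-5 - 1*(-1)))/4 = (½)*(¼)*(5 + (-5 + 1)) = (½)*(¼)*(5 - 4) = (½)*(¼)*1 = ⅛ ≈ 0.12500)
(o + (8 + 1)/(7 - 4))² = (⅛ + (8 + 1)/(7 - 4))² = (⅛ + 9/3)² = (⅛ + 9*(⅓))² = (⅛ + 3)² = (25/8)² = 625/64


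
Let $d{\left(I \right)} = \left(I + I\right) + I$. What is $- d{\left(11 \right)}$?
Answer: $-33$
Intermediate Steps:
$d{\left(I \right)} = 3 I$ ($d{\left(I \right)} = 2 I + I = 3 I$)
$- d{\left(11 \right)} = - 3 \cdot 11 = \left(-1\right) 33 = -33$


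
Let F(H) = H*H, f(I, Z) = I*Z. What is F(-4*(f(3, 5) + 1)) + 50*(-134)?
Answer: -2604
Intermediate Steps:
F(H) = H²
F(-4*(f(3, 5) + 1)) + 50*(-134) = (-4*(3*5 + 1))² + 50*(-134) = (-4*(15 + 1))² - 6700 = (-4*16)² - 6700 = (-64)² - 6700 = 4096 - 6700 = -2604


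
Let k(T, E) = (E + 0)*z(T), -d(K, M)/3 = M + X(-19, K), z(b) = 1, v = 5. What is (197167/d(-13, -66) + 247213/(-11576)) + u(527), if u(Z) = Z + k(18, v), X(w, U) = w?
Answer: 3789766037/2951880 ≈ 1283.8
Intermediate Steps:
d(K, M) = 57 - 3*M (d(K, M) = -3*(M - 19) = -3*(-19 + M) = 57 - 3*M)
k(T, E) = E (k(T, E) = (E + 0)*1 = E*1 = E)
u(Z) = 5 + Z (u(Z) = Z + 5 = 5 + Z)
(197167/d(-13, -66) + 247213/(-11576)) + u(527) = (197167/(57 - 3*(-66)) + 247213/(-11576)) + (5 + 527) = (197167/(57 + 198) + 247213*(-1/11576)) + 532 = (197167/255 - 247213/11576) + 532 = 2219365877/2951880 + 532 = 3789766037/2951880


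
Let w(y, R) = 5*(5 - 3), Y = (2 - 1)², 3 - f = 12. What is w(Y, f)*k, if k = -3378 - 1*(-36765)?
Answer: 333870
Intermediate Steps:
f = -9 (f = 3 - 1*12 = 3 - 12 = -9)
Y = 1 (Y = 1² = 1)
w(y, R) = 10 (w(y, R) = 5*2 = 10)
k = 33387 (k = -3378 + 36765 = 33387)
w(Y, f)*k = 10*33387 = 333870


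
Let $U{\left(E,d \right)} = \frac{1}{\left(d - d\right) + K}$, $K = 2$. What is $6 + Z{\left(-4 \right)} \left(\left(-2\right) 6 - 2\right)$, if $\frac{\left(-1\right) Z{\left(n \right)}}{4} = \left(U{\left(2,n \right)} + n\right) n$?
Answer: $790$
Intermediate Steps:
$U{\left(E,d \right)} = \frac{1}{2}$ ($U{\left(E,d \right)} = \frac{1}{\left(d - d\right) + 2} = \frac{1}{0 + 2} = \frac{1}{2}$)
$Z{\left(n \right)} = - 4 n \left(\frac{1}{2} + n\right)$ ($Z{\left(n \right)} = - 4 \left(\frac{1}{2} + n\right) n = - 4 n \left(\frac{1}{2} + n\right)$)
$6 + Z{\left(-4 \right)} \left(\left(-2\right) 6 - 2\right) = 6 + \left(-2\right) \left(-4\right) \left(1 + 2 \left(-4\right)\right) \left(\left(-2\right) 6 - 2\right) = 6 + \left(-2\right) \left(-4\right) \left(1 - 8\right) \left(-12 - 2\right) = 6 + \left(-2\right) \left(-4\right) \left(-7\right) \left(-14\right) = 6 - -784 = 6 + 784 = 790$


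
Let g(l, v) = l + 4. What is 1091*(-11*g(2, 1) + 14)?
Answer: -56732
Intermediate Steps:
g(l, v) = 4 + l
1091*(-11*g(2, 1) + 14) = 1091*(-11*(4 + 2) + 14) = 1091*(-11*6 + 14) = 1091*(-66 + 14) = 1091*(-52) = -56732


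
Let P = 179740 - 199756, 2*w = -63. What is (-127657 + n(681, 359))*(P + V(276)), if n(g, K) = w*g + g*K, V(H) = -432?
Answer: -1950135984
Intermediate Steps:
w = -63/2 (w = (1/2)*(-63) = -63/2 ≈ -31.500)
P = -20016
n(g, K) = -63*g/2 + K*g (n(g, K) = -63*g/2 + g*K = -63*g/2 + K*g)
(-127657 + n(681, 359))*(P + V(276)) = (-127657 + (1/2)*681*(-63 + 2*359))*(-20016 - 432) = (-127657 + (1/2)*681*(-63 + 718))*(-20448) = (-127657 + (1/2)*681*655)*(-20448) = (-127657 + 446055/2)*(-20448) = (190741/2)*(-20448) = -1950135984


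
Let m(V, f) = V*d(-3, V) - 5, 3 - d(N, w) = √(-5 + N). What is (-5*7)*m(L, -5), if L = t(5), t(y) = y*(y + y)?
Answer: -5075 + 3500*I*√2 ≈ -5075.0 + 4949.8*I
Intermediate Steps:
d(N, w) = 3 - √(-5 + N)
t(y) = 2*y² (t(y) = y*(2*y) = 2*y²)
L = 50 (L = 2*5² = 2*25 = 50)
m(V, f) = -5 + V*(3 - 2*I*√2) (m(V, f) = V*(3 - √(-5 - 3)) - 5 = V*(3 - √(-8)) - 5 = V*(3 - 2*I*√2) - 5 = -5 + V*(3 - 2*I*√2))
(-5*7)*m(L, -5) = (-5*7)*(-5 + 50*(3 - 2*I*√2)) = -35*(-5 + (150 - 100*I*√2)) = -35*(145 - 100*I*√2) = -5075 + 3500*I*√2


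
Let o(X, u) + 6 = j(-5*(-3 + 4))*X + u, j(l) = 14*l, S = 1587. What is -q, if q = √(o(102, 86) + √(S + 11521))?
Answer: -I*√(7060 - 2*√3277) ≈ -83.34*I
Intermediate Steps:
o(X, u) = -6 + u - 70*X (o(X, u) = -6 + ((14*(-5*(-3 + 4)))*X + u) = -6 + ((14*(-5*1))*X + u) = -6 + ((14*(-5))*X + u) = -6 + (-70*X + u) = -6 + (u - 70*X) = -6 + u - 70*X)
q = √(-7060 + 2*√3277) (q = √((-6 + 86 - 70*102) + √(1587 + 11521)) = √((-6 + 86 - 7140) + √13108) = √(-7060 + 2*√3277) ≈ 83.34*I)
-q = -√(-7060 + 2*√3277)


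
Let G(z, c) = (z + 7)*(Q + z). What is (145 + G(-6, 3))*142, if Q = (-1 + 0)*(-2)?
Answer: 20022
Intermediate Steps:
Q = 2 (Q = -1*(-2) = 2)
G(z, c) = (2 + z)*(7 + z) (G(z, c) = (z + 7)*(2 + z) = (7 + z)*(2 + z) = (2 + z)*(7 + z))
(145 + G(-6, 3))*142 = (145 + (14 + (-6)² + 9*(-6)))*142 = (145 + (14 + 36 - 54))*142 = (145 - 4)*142 = 141*142 = 20022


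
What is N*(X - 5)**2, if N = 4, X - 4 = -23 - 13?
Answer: 5476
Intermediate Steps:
X = -32 (X = 4 + (-23 - 13) = 4 - 36 = -32)
N*(X - 5)**2 = 4*(-32 - 5)**2 = 4*(-37)**2 = 4*1369 = 5476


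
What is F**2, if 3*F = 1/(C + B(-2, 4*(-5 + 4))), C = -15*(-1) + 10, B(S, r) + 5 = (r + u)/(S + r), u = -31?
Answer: 4/24025 ≈ 0.00016649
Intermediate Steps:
B(S, r) = -5 + (-31 + r)/(S + r) (B(S, r) = -5 + (r - 31)/(S + r) = -5 + (-31 + r)/(S + r))
C = 25 (C = 15 + 10 = 25)
F = 2/155 (F = 1/(3*(25 + (-31 - 5*(-2) - 16*(-5 + 4))/(-2 + 4*(-5 + 4)))) = 1/(3*(25 + (-31 + 10 - 16*(-1))/(-2 + 4*(-1)))) = 1/(3*(25 + (-31 + 10 - 4*(-4))/(-2 - 4))) = 1/(3*(25 + (-31 + 10 + 16)/(-6))) = 1/(3*(25 - 1/6*(-5))) = 1/(3*(25 + 5/6)) = 1/(3*(155/6)) = (1/3)*(6/155) = 2/155 ≈ 0.012903)
F**2 = (2/155)**2 = 4/24025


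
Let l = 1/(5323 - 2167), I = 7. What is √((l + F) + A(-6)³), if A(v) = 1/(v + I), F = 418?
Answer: √1043345985/1578 ≈ 20.469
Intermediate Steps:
A(v) = 1/(7 + v) (A(v) = 1/(v + 7) = 1/(7 + v))
l = 1/3156 ≈ 0.00031686
√((l + F) + A(-6)³) = √((1/3156 + 418) + (1/(7 - 6))³) = √(1319209/3156 + (1/1)³) = √(1319209/3156 + 1³) = √(1319209/3156 + 1) = √(1322365/3156) = √1043345985/1578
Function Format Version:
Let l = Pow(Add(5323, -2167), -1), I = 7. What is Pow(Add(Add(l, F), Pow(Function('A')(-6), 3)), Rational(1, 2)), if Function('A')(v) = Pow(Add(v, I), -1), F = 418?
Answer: Mul(Rational(1, 1578), Pow(1043345985, Rational(1, 2))) ≈ 20.469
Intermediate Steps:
Function('A')(v) = Pow(Add(7, v), -1) (Function('A')(v) = Pow(Add(v, 7), -1) = Pow(Add(7, v), -1))
l = Rational(1, 3156) (l = Pow(3156, -1) = Rational(1, 3156) ≈ 0.00031686)
Pow(Add(Add(l, F), Pow(Function('A')(-6), 3)), Rational(1, 2)) = Pow(Add(Add(Rational(1, 3156), 418), Pow(Pow(Add(7, -6), -1), 3)), Rational(1, 2)) = Pow(Add(Rational(1319209, 3156), Pow(Pow(1, -1), 3)), Rational(1, 2)) = Pow(Add(Rational(1319209, 3156), Pow(1, 3)), Rational(1, 2)) = Pow(Add(Rational(1319209, 3156), 1), Rational(1, 2)) = Pow(Rational(1322365, 3156), Rational(1, 2)) = Mul(Rational(1, 1578), Pow(1043345985, Rational(1, 2)))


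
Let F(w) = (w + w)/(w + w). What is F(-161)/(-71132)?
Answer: -1/71132 ≈ -1.4058e-5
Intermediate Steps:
F(w) = 1 (F(w) = (2*w)/((2*w)) = (2*w)*(1/(2*w)) = 1)
F(-161)/(-71132) = 1/(-71132) = 1*(-1/71132) = -1/71132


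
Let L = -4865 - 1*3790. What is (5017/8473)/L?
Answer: -5017/73333815 ≈ -6.8413e-5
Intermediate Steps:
L = -8655 (L = -4865 - 3790 = -8655)
(5017/8473)/L = (5017/8473)/(-8655) = (5017*(1/8473))*(-1/8655) = (5017/8473)*(-1/8655) = -5017/73333815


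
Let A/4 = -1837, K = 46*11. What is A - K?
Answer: -7854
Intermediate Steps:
K = 506
A = -7348 (A = 4*(-1837) = -7348)
A - K = -7348 - 1*506 = -7348 - 506 = -7854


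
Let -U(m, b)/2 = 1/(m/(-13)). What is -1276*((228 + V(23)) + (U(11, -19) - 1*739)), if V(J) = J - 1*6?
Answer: 627328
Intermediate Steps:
U(m, b) = 26/m (U(m, b) = -2*(-13/m) = -(-26)/m = 26/m)
V(J) = -6 + J (V(J) = J - 6 = -6 + J)
-1276*((228 + V(23)) + (U(11, -19) - 1*739)) = -1276*((228 + (-6 + 23)) + (26/11 - 1*739)) = -1276*((228 + 17) + (26*(1/11) - 739)) = -1276*(245 + (26/11 - 739)) = -1276*(245 - 8103/11) = -1276*(-5408/11) = 627328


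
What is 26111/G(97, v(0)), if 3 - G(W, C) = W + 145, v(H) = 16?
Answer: -26111/239 ≈ -109.25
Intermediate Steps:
G(W, C) = -142 - W (G(W, C) = 3 - (W + 145) = 3 - (145 + W) = 3 + (-145 - W) = -142 - W)
26111/G(97, v(0)) = 26111/(-142 - 1*97) = 26111/(-142 - 97) = 26111/(-239) = 26111*(-1/239) = -26111/239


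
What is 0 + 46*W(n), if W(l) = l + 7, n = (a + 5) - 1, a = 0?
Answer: 506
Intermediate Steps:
n = 4 (n = (0 + 5) - 1 = 5 - 1 = 4)
W(l) = 7 + l
0 + 46*W(n) = 0 + 46*(7 + 4) = 0 + 46*11 = 0 + 506 = 506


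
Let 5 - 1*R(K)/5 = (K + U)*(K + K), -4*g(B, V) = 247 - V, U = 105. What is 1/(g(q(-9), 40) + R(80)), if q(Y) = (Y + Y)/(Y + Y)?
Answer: -4/592107 ≈ -6.7555e-6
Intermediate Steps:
q(Y) = 1 (q(Y) = (2*Y)/((2*Y)) = (2*Y)*(1/(2*Y)) = 1)
g(B, V) = -247/4 + V/4 (g(B, V) = -(247 - V)/4 = -247/4 + V/4)
R(K) = 25 - 10*K*(105 + K) (R(K) = 25 - 5*(K + 105)*(K + K) = 25 - 5*(105 + K)*2*K = 25 - 10*K*(105 + K))
1/(g(q(-9), 40) + R(80)) = 1/((-247/4 + (¼)*40) + (25 - 1050*80 - 10*80²)) = 1/((-247/4 + 10) + (25 - 84000 - 10*6400)) = 1/(-207/4 + (25 - 84000 - 64000)) = 1/(-207/4 - 147975) = 1/(-592107/4) = -4/592107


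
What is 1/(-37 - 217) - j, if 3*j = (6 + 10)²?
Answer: -65027/762 ≈ -85.337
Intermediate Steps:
j = 256/3 (j = (6 + 10)²/3 = (⅓)*16² = (⅓)*256 = 256/3 ≈ 85.333)
1/(-37 - 217) - j = 1/(-37 - 217) - 1*256/3 = 1/(-254) - 256/3 = -1/254 - 256/3 = -65027/762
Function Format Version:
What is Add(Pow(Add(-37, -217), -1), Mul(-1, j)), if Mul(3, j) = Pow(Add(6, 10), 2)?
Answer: Rational(-65027, 762) ≈ -85.337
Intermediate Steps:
j = Rational(256, 3) (j = Mul(Rational(1, 3), Pow(Add(6, 10), 2)) = Mul(Rational(1, 3), Pow(16, 2)) = Mul(Rational(1, 3), 256) = Rational(256, 3) ≈ 85.333)
Add(Pow(Add(-37, -217), -1), Mul(-1, j)) = Add(Pow(Add(-37, -217), -1), Mul(-1, Rational(256, 3))) = Add(Pow(-254, -1), Rational(-256, 3)) = Add(Rational(-1, 254), Rational(-256, 3)) = Rational(-65027, 762)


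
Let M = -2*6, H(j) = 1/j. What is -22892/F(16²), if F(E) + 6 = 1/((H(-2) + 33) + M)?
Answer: 234643/61 ≈ 3846.6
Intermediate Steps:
M = -12
F(E) = -244/41 (F(E) = -6 + 1/((1/(-2) + 33) - 12) = -6 + 1/((-½ + 33) - 12) = -6 + 1/(65/2 - 12) = -6 + 1/(41/2) = -6 + 2/41 = -244/41)
-22892/F(16²) = -22892/(-244/41) = -22892*(-41/244) = 234643/61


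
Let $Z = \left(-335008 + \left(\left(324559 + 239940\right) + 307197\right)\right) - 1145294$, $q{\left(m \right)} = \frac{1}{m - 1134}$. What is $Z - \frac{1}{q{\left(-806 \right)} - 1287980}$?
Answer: $- \frac{1520712371013866}{2498681201} \approx -6.0861 \cdot 10^{5}$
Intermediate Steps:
$q{\left(m \right)} = \frac{1}{-1134 + m}$
$Z = -608606$ ($Z = \left(-335008 + \left(564499 + 307197\right)\right) - 1145294 = \left(-335008 + 871696\right) - 1145294 = 536688 - 1145294 = -608606$)
$Z - \frac{1}{q{\left(-806 \right)} - 1287980} = -608606 - \frac{1}{\frac{1}{-1134 - 806} - 1287980} = -608606 - \frac{1}{\frac{1}{-1940} + \left(-2234180 + 946200\right)} = -608606 - \frac{1}{- \frac{1}{1940} - 1287980} = -608606 - \frac{1}{- \frac{2498681201}{1940}} = -608606 - - \frac{1940}{2498681201} = -608606 + \frac{1940}{2498681201} = - \frac{1520712371013866}{2498681201}$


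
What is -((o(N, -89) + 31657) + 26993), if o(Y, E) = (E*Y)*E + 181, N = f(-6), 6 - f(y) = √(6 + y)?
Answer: -106357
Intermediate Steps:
f(y) = 6 - √(6 + y)
N = 6 (N = 6 - √(6 - 6) = 6 - √0 = 6 - 1*0 = 6 + 0 = 6)
o(Y, E) = 181 + Y*E² (o(Y, E) = Y*E² + 181 = 181 + Y*E²)
-((o(N, -89) + 31657) + 26993) = -(((181 + 6*(-89)²) + 31657) + 26993) = -(((181 + 6*7921) + 31657) + 26993) = -(((181 + 47526) + 31657) + 26993) = -((47707 + 31657) + 26993) = -(79364 + 26993) = -1*106357 = -106357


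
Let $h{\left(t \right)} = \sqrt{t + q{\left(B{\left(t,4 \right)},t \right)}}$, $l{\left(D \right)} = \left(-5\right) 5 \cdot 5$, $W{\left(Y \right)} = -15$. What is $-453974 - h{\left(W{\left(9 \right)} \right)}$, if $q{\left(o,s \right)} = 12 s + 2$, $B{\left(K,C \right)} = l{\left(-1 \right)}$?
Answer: $-453974 - i \sqrt{193} \approx -4.5397 \cdot 10^{5} - 13.892 i$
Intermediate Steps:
$l{\left(D \right)} = -125$ ($l{\left(D \right)} = \left(-25\right) 5 = -125$)
$B{\left(K,C \right)} = -125$
$q{\left(o,s \right)} = 2 + 12 s$
$h{\left(t \right)} = \sqrt{2 + 13 t}$ ($h{\left(t \right)} = \sqrt{t + \left(2 + 12 t\right)} = \sqrt{2 + 13 t}$)
$-453974 - h{\left(W{\left(9 \right)} \right)} = -453974 - \sqrt{2 + 13 \left(-15\right)} = -453974 - \sqrt{2 - 195} = -453974 - \sqrt{-193} = -453974 - i \sqrt{193}$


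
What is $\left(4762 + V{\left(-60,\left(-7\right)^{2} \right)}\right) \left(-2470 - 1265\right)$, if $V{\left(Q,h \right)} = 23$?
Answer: $-17871975$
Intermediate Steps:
$\left(4762 + V{\left(-60,\left(-7\right)^{2} \right)}\right) \left(-2470 - 1265\right) = \left(4762 + 23\right) \left(-2470 - 1265\right) = 4785 \left(-3735\right) = -17871975$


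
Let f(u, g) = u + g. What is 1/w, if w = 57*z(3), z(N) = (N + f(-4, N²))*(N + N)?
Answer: 1/2736 ≈ 0.00036550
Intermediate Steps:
f(u, g) = g + u
z(N) = 2*N*(-4 + N + N²) (z(N) = (N + (N² - 4))*(N + N) = (N + (-4 + N²))*(2*N) = (-4 + N + N²)*(2*N) = 2*N*(-4 + N + N²))
w = 2736 (w = 57*(2*3*(-4 + 3 + 3²)) = 57*(2*3*(-4 + 3 + 9)) = 57*(2*3*8) = 57*48 = 2736)
1/w = 1/2736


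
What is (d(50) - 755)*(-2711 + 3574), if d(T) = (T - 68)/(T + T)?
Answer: -32586017/50 ≈ -6.5172e+5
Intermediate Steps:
d(T) = (-68 + T)/(2*T) (d(T) = (-68 + T)/((2*T)) = (-68 + T)*(1/(2*T)) = (-68 + T)/(2*T))
(d(50) - 755)*(-2711 + 3574) = ((½)*(-68 + 50)/50 - 755)*(-2711 + 3574) = ((½)*(1/50)*(-18) - 755)*863 = (-9/50 - 755)*863 = -37759/50*863 = -32586017/50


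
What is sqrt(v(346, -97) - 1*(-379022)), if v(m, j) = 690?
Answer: 8*sqrt(5933) ≈ 616.21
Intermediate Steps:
sqrt(v(346, -97) - 1*(-379022)) = sqrt(690 - 1*(-379022)) = sqrt(690 + 379022) = sqrt(379712) = 8*sqrt(5933)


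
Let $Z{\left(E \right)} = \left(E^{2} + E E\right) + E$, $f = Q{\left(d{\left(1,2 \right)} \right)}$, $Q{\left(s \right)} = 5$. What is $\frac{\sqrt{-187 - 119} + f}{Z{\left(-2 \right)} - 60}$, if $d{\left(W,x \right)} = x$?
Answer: $- \frac{5}{54} - \frac{i \sqrt{34}}{18} \approx -0.092593 - 0.32394 i$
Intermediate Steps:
$f = 5$
$Z{\left(E \right)} = E + 2 E^{2}$ ($Z{\left(E \right)} = \left(E^{2} + E^{2}\right) + E = 2 E^{2} + E = E + 2 E^{2}$)
$\frac{\sqrt{-187 - 119} + f}{Z{\left(-2 \right)} - 60} = \frac{\sqrt{-187 - 119} + 5}{- 2 \left(1 + 2 \left(-2\right)\right) - 60} = \frac{\sqrt{-306} + 5}{- 2 \left(1 - 4\right) - 60} = \frac{3 i \sqrt{34} + 5}{\left(-2\right) \left(-3\right) - 60} = \frac{5 + 3 i \sqrt{34}}{6 - 60} = \frac{5 + 3 i \sqrt{34}}{-54} = \left(5 + 3 i \sqrt{34}\right) \left(- \frac{1}{54}\right) = - \frac{5}{54} - \frac{i \sqrt{34}}{18}$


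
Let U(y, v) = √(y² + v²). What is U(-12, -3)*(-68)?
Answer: -204*√17 ≈ -841.11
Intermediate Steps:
U(y, v) = √(v² + y²)
U(-12, -3)*(-68) = √((-3)² + (-12)²)*(-68) = √(9 + 144)*(-68) = √153*(-68) = (3*√17)*(-68) = -204*√17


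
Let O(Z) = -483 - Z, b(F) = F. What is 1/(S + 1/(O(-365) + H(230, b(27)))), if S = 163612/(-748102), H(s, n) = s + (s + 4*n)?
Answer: -168322950/36438649 ≈ -4.6194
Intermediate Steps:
H(s, n) = 2*s + 4*n
S = -81806/374051 (S = 163612*(-1/748102) = -81806/374051 ≈ -0.21870)
1/(S + 1/(O(-365) + H(230, b(27)))) = 1/(-81806/374051 + 1/((-483 - 1*(-365)) + (2*230 + 4*27))) = 1/(-81806/374051 + 1/((-483 + 365) + (460 + 108))) = 1/(-81806/374051 + 1/(-118 + 568)) = 1/(-81806/374051 + 1/450) = 1/(-36438649/168322950) = -168322950/36438649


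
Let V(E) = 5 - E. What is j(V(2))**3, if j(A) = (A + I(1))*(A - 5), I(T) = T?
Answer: -512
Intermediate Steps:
j(A) = (1 + A)*(-5 + A) (j(A) = (A + 1)*(A - 5) = (1 + A)*(-5 + A))
j(V(2))**3 = (-5 + (5 - 1*2)**2 - 4*(5 - 1*2))**3 = (-5 + (5 - 2)**2 - 4*(5 - 2))**3 = (-5 + 3**2 - 4*3)**3 = (-5 + 9 - 12)**3 = (-8)**3 = -512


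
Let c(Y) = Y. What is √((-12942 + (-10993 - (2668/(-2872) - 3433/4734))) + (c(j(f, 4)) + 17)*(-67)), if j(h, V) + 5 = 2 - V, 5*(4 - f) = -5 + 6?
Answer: I*√1973954214834899/283251 ≈ 156.85*I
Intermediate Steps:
f = 19/5 (f = 4 - (-5 + 6)/5 = 4 - ⅕*1 = 4 - ⅕ = 19/5 ≈ 3.8000)
j(h, V) = -3 - V (j(h, V) = -5 + (2 - V) = -3 - V)
√((-12942 + (-10993 - (2668/(-2872) - 3433/4734))) + (c(j(f, 4)) + 17)*(-67)) = √((-12942 + (-10993 - (2668/(-2872) - 3433/4734))) + ((-3 - 1*4) + 17)*(-67)) = √((-12942 + (-10993 - (2668*(-1/2872) - 3433*1/4734))) + ((-3 - 4) + 17)*(-67)) = √((-12942 + (-10993 - (-667/718 - 3433/4734))) + (-7 + 17)*(-67)) = √((-12942 + (-10993 - 1*(-1405618/849753))) + 10*(-67)) = √((-12942 + (-10993 + 1405618/849753)) - 670) = √((-12942 - 9339929111/849753) - 670) = √(-20337432437/849753 - 670) = √(-20906766947/849753) = I*√1973954214834899/283251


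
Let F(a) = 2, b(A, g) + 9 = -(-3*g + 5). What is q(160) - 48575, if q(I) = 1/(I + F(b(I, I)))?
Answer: -7869149/162 ≈ -48575.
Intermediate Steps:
b(A, g) = -14 + 3*g (b(A, g) = -9 - (-3*g + 5) = -9 - (5 - 3*g) = -9 + (-5 + 3*g) = -14 + 3*g)
q(I) = 1/(2 + I) (q(I) = 1/(I + 2) = 1/(2 + I))
q(160) - 48575 = 1/(2 + 160) - 48575 = 1/162 - 48575 = -7869149/162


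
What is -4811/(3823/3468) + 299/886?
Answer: -14781366451/3387178 ≈ -4363.9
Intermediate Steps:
-4811/(3823/3468) + 299/886 = -4811/(3823*(1/3468)) + 299*(1/886) = -4811/3823/3468 + 299/886 = -4811*3468/3823 + 299/886 = -16684548/3823 + 299/886 = -14781366451/3387178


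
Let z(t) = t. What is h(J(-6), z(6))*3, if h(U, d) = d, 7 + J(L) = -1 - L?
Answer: 18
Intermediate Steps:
J(L) = -8 - L (J(L) = -7 + (-1 - L) = -8 - L)
h(J(-6), z(6))*3 = 6*3 = 18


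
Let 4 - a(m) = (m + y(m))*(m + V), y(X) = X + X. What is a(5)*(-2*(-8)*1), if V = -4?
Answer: -176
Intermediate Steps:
y(X) = 2*X
a(m) = 4 - 3*m*(-4 + m) (a(m) = 4 - (m + 2*m)*(m - 4) = 4 - 3*m*(-4 + m))
a(5)*(-2*(-8)*1) = (4 - 3*5² + 12*5)*(-2*(-8)*1) = (4 - 3*25 + 60)*(16*1) = (4 - 75 + 60)*16 = -11*16 = -176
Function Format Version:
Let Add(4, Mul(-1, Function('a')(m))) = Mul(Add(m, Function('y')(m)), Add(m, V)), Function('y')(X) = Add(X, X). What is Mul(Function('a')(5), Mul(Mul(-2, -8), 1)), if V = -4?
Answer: -176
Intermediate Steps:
Function('y')(X) = Mul(2, X)
Function('a')(m) = Add(4, Mul(-3, m, Add(-4, m))) (Function('a')(m) = Add(4, Mul(-1, Mul(Add(m, Mul(2, m)), Add(m, -4)))) = Add(4, Mul(-1, Mul(Mul(3, m), Add(-4, m)))) = Add(4, Mul(-1, Mul(3, m, Add(-4, m)))) = Add(4, Mul(-3, m, Add(-4, m))))
Mul(Function('a')(5), Mul(Mul(-2, -8), 1)) = Mul(Add(4, Mul(-3, Pow(5, 2)), Mul(12, 5)), Mul(Mul(-2, -8), 1)) = Mul(Add(4, Mul(-3, 25), 60), Mul(16, 1)) = Mul(Add(4, -75, 60), 16) = Mul(-11, 16) = -176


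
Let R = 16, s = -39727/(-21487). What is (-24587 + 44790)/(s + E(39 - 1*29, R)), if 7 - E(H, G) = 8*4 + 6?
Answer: -434101861/626370 ≈ -693.04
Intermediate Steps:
s = 39727/21487 (s = -39727*(-1/21487) = 39727/21487 ≈ 1.8489)
E(H, G) = -31 (E(H, G) = 7 - (8*4 + 6) = 7 - (32 + 6) = 7 - 1*38 = 7 - 38 = -31)
(-24587 + 44790)/(s + E(39 - 1*29, R)) = (-24587 + 44790)/(39727/21487 - 31) = 20203/(-626370/21487) = 20203*(-21487/626370) = -434101861/626370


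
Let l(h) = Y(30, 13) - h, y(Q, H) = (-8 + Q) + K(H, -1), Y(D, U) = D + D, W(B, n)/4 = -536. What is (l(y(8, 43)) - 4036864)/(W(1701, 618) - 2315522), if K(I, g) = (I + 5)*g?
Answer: 2018378/1158833 ≈ 1.7417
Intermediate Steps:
W(B, n) = -2144 (W(B, n) = 4*(-536) = -2144)
Y(D, U) = 2*D
K(I, g) = g*(5 + I) (K(I, g) = (5 + I)*g = g*(5 + I))
y(Q, H) = -13 + Q - H (y(Q, H) = (-8 + Q) - (5 + H) = (-8 + Q) + (-5 - H) = -13 + Q - H)
l(h) = 60 - h (l(h) = 2*30 - h = 60 - h)
(l(y(8, 43)) - 4036864)/(W(1701, 618) - 2315522) = ((60 - (-13 + 8 - 1*43)) - 4036864)/(-2144 - 2315522) = ((60 - (-13 + 8 - 43)) - 4036864)/(-2317666) = ((60 - 1*(-48)) - 4036864)*(-1/2317666) = ((60 + 48) - 4036864)*(-1/2317666) = (108 - 4036864)*(-1/2317666) = -4036756*(-1/2317666) = 2018378/1158833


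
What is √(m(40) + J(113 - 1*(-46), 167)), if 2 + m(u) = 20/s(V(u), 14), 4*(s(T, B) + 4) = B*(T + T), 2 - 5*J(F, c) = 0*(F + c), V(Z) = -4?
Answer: I*√890/20 ≈ 1.4916*I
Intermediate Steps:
J(F, c) = ⅖ (J(F, c) = ⅖ - 0*(F + c) = ⅖ - ⅕*0 = ⅖ + 0 = ⅖)
s(T, B) = -4 + B*T/2 (s(T, B) = -4 + (B*(T + T))/4 = -4 + (B*(2*T))/4 = -4 + (2*B*T)/4 = -4 + B*T/2)
m(u) = -21/8 (m(u) = -2 + 20/(-4 + (½)*14*(-4)) = -2 + 20/(-4 - 28) = -2 + 20/(-32) = -2 + 20*(-1/32) = -2 - 5/8 = -21/8)
√(m(40) + J(113 - 1*(-46), 167)) = √(-21/8 + ⅖) = √(-89/40) = I*√890/20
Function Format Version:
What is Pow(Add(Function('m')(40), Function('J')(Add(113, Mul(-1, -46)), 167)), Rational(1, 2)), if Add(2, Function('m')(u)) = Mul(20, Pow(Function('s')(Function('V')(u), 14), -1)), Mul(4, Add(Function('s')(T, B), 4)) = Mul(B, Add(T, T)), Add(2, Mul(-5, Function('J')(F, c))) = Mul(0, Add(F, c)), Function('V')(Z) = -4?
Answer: Mul(Rational(1, 20), I, Pow(890, Rational(1, 2))) ≈ Mul(1.4916, I)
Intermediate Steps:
Function('J')(F, c) = Rational(2, 5) (Function('J')(F, c) = Add(Rational(2, 5), Mul(Rational(-1, 5), Mul(0, Add(F, c)))) = Add(Rational(2, 5), Mul(Rational(-1, 5), 0)) = Add(Rational(2, 5), 0) = Rational(2, 5))
Function('s')(T, B) = Add(-4, Mul(Rational(1, 2), B, T)) (Function('s')(T, B) = Add(-4, Mul(Rational(1, 4), Mul(B, Add(T, T)))) = Add(-4, Mul(Rational(1, 4), Mul(B, Mul(2, T)))) = Add(-4, Mul(Rational(1, 4), Mul(2, B, T))) = Add(-4, Mul(Rational(1, 2), B, T)))
Function('m')(u) = Rational(-21, 8) (Function('m')(u) = Add(-2, Mul(20, Pow(Add(-4, Mul(Rational(1, 2), 14, -4)), -1))) = Add(-2, Mul(20, Pow(Add(-4, -28), -1))) = Add(-2, Mul(20, Pow(-32, -1))) = Add(-2, Mul(20, Rational(-1, 32))) = Add(-2, Rational(-5, 8)) = Rational(-21, 8))
Pow(Add(Function('m')(40), Function('J')(Add(113, Mul(-1, -46)), 167)), Rational(1, 2)) = Pow(Add(Rational(-21, 8), Rational(2, 5)), Rational(1, 2)) = Pow(Rational(-89, 40), Rational(1, 2)) = Mul(Rational(1, 20), I, Pow(890, Rational(1, 2)))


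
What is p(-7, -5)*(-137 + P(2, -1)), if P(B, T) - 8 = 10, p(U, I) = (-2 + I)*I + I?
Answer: -3570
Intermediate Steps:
p(U, I) = I + I*(-2 + I) (p(U, I) = I*(-2 + I) + I = I + I*(-2 + I))
P(B, T) = 18 (P(B, T) = 8 + 10 = 18)
p(-7, -5)*(-137 + P(2, -1)) = (-5*(-1 - 5))*(-137 + 18) = -5*(-6)*(-119) = 30*(-119) = -3570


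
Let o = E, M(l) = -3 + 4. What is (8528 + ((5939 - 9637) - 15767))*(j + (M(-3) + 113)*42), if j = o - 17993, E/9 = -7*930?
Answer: 785221915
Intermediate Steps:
M(l) = 1
E = -58590 (E = 9*(-7*930) = 9*(-6510) = -58590)
o = -58590
j = -76583 (j = -58590 - 17993 = -76583)
(8528 + ((5939 - 9637) - 15767))*(j + (M(-3) + 113)*42) = (8528 + ((5939 - 9637) - 15767))*(-76583 + (1 + 113)*42) = (8528 + (-3698 - 15767))*(-76583 + 114*42) = (8528 - 19465)*(-76583 + 4788) = -10937*(-71795) = 785221915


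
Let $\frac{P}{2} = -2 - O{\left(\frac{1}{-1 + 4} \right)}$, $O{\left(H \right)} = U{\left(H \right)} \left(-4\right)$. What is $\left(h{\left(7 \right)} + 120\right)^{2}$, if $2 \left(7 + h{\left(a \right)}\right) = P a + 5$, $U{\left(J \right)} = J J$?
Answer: $\frac{3545689}{324} \approx 10943.0$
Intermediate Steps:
$U{\left(J \right)} = J^{2}$
$O{\left(H \right)} = - 4 H^{2}$ ($O{\left(H \right)} = H^{2} \left(-4\right) = - 4 H^{2}$)
$P = - \frac{28}{9}$ ($P = 2 \left(-2 - - 4 \left(\frac{1}{-1 + 4}\right)^{2}\right) = 2 \left(-2 - - 4 \left(\frac{1}{3}\right)^{2}\right) = 2 \left(-2 - - \frac{4}{9}\right) = 2 \left(-2 + \frac{4}{9}\right) = 2 \left(- \frac{14}{9}\right) = - \frac{28}{9} \approx -3.1111$)
$h{\left(a \right)} = - \frac{9}{2} - \frac{14 a}{9}$ ($h{\left(a \right)} = -7 + \frac{- \frac{28 a}{9} + 5}{2} = -7 + \frac{5 - \frac{28 a}{9}}{2} = -7 - \left(- \frac{5}{2} + \frac{14 a}{9}\right) = - \frac{9}{2} - \frac{14 a}{9}$)
$\left(h{\left(7 \right)} + 120\right)^{2} = \left(\left(- \frac{9}{2} - \frac{98}{9}\right) + 120\right)^{2} = \left(- \frac{277}{18} + 120\right)^{2} = \left(\frac{1883}{18}\right)^{2} = \frac{3545689}{324}$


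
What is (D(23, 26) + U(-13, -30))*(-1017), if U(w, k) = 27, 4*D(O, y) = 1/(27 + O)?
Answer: -5492817/200 ≈ -27464.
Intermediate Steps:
D(O, y) = 1/(4*(27 + O))
(D(23, 26) + U(-13, -30))*(-1017) = (1/(4*(27 + 23)) + 27)*(-1017) = ((¼)/50 + 27)*(-1017) = ((¼)*(1/50) + 27)*(-1017) = (1/200 + 27)*(-1017) = (5401/200)*(-1017) = -5492817/200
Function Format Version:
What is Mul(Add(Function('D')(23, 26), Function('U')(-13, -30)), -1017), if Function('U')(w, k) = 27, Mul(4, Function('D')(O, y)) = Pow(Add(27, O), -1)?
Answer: Rational(-5492817, 200) ≈ -27464.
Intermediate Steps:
Function('D')(O, y) = Mul(Rational(1, 4), Pow(Add(27, O), -1))
Mul(Add(Function('D')(23, 26), Function('U')(-13, -30)), -1017) = Mul(Add(Mul(Rational(1, 4), Pow(Add(27, 23), -1)), 27), -1017) = Mul(Add(Mul(Rational(1, 4), Pow(50, -1)), 27), -1017) = Mul(Add(Mul(Rational(1, 4), Rational(1, 50)), 27), -1017) = Mul(Add(Rational(1, 200), 27), -1017) = Mul(Rational(5401, 200), -1017) = Rational(-5492817, 200)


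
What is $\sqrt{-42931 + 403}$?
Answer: $4 i \sqrt{2658} \approx 206.22 i$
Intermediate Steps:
$\sqrt{-42931 + 403} = \sqrt{-42528} = 4 i \sqrt{2658}$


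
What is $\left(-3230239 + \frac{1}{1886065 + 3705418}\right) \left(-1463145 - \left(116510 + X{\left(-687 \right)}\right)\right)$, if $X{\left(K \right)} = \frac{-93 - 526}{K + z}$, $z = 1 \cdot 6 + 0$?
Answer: $\frac{19429931672898285109864}{3807799923} \approx 5.1027 \cdot 10^{12}$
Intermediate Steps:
$z = 6$ ($z = 6 + 0 = 6$)
$X{\left(K \right)} = - \frac{619}{6 + K}$ ($X{\left(K \right)} = \frac{-93 - 526}{K + 6} = - \frac{619}{6 + K}$)
$\left(-3230239 + \frac{1}{1886065 + 3705418}\right) \left(-1463145 - \left(116510 + X{\left(-687 \right)}\right)\right) = \left(-3230239 + \frac{1}{1886065 + 3705418}\right) \left(-1463145 + \left(237837 - \left(- \frac{619}{6 - 687} + 354347\right)\right)\right) = \left(-3230239 + \frac{1}{5591483}\right) \left(-1463145 + \left(237837 - \left(- \frac{619}{-681} + 354347\right)\right)\right) = \left(-3230239 + \frac{1}{5591483}\right) \left(-1463145 + \left(237837 - \left(\left(-619\right) \left(- \frac{1}{681}\right) + 354347\right)\right)\right) = - \frac{18061826454436 \left(-1463145 + \left(237837 - \left(\frac{619}{681} + 354347\right)\right)\right)}{5591483} = - \frac{18061826454436 \left(-1463145 + \left(237837 - \frac{241310926}{681}\right)\right)}{5591483} = - \frac{18061826454436 \left(-1463145 - \frac{79343929}{681}\right)}{5591483} = \left(- \frac{18061826454436}{5591483}\right) \left(- \frac{1075745674}{681}\right) = \frac{19429931672898285109864}{3807799923}$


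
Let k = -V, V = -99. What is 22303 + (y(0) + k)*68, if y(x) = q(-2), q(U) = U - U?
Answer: 29035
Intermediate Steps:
q(U) = 0
y(x) = 0
k = 99 (k = -1*(-99) = 99)
22303 + (y(0) + k)*68 = 22303 + (0 + 99)*68 = 22303 + 99*68 = 22303 + 6732 = 29035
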